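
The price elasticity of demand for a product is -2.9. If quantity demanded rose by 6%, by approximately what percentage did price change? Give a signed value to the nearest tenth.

%ΔQ ≈ E × %ΔP ⇒ %ΔP = %ΔQ / E = (6%)/(-2.9) ≈ -2.1%.

-2.1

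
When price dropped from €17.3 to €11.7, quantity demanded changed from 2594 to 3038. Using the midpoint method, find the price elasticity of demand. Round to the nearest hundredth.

-0.41

%ΔQ = (3038 − 2594)/[(2594 + 3038)/2] = 444/2816 ≈ 0.1577.
%ΔP = (11.7 − 17.3)/[(17.3 + 11.7)/2] = -5.6/14.5 ≈ -0.3862.
Arc elasticity E = %ΔQ/%ΔP ≈ 0.1577/-0.3862 ≈ -0.41.
|E| < 1: demand is inelastic over this range.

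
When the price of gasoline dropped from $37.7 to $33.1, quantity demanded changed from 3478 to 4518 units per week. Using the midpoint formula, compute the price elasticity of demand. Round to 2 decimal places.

-2.00

%ΔQ = (4518 − 3478)/[(3478 + 4518)/2] = 1040/3998 ≈ 0.2601.
%ΔP = (33.1 − 37.7)/[(37.7 + 33.1)/2] = -4.6/35.4 ≈ -0.1299.
Arc elasticity E = %ΔQ/%ΔP ≈ 0.2601/-0.1299 ≈ -2.00.
|E| > 1: demand is elastic over this range.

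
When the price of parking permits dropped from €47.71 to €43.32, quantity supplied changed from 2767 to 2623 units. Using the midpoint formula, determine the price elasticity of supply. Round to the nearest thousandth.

0.554

%ΔQ = (2623 − 2767)/[(2767 + 2623)/2] = -144/2695 ≈ -0.0534.
%Δp = (43.32 − 47.71)/[(47.71 + 43.32)/2] = -4.39/45.515 ≈ -0.0965.
Arc elasticity E = %ΔQ/%Δp ≈ -0.0534/-0.0965 ≈ 0.554.
|E| < 1: supply is inelastic over this range.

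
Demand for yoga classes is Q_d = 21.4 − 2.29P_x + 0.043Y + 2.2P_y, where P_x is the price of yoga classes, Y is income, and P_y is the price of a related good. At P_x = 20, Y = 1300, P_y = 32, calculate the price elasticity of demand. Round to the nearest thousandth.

At the given point, Q_d = 21.4 − 2.29(20) + 0.043(1300) + 2.2(32) = 21.4 − 45.8 + 55.9 + 70.4 = 101.9.
∂Q_d/∂P_x = −2.29, so E_p = (−2.29)·(20/101.9) ≈ -0.449.
|E_p| < 1: demand is inelastic.

-0.449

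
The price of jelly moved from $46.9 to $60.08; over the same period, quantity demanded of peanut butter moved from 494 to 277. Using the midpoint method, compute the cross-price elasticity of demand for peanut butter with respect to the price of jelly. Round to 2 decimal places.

%ΔQ_x = (277 − 494)/[(494+277)/2] = -217/385.5 ≈ -0.5629.
%ΔP_y = (60.08 − 46.9)/[(46.9+60.08)/2] ≈ 0.2464.
E_xy = -0.5629/0.2464 ≈ -2.28.
E_xy < 0, so peanut butter and jelly are complements.

-2.28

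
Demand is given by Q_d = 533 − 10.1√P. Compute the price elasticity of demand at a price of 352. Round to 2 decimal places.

At P = 352, Q_d = 343.5072.
dQ_d/dP = −10.1/(2√P) = −10.1/(2·18.7617).
Point elasticity E = (dQ_d/dP)·(P/Q_d) = -0.2692 × 352/343.5072 ≈ -0.28.
|E| < 1, so demand is inelastic at this price.

-0.28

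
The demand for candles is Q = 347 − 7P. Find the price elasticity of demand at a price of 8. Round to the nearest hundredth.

-0.19

At P = 8, Q = 291.
dQ/dP = −7.
Point elasticity E = (dQ/dP)·(P/Q) = -7 × 8/291 ≈ -0.19.
|E| < 1, so demand is inelastic at this price.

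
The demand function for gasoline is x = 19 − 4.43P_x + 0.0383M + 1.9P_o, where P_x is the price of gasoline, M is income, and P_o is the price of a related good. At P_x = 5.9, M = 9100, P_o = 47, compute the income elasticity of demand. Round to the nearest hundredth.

First evaluate x: 19 − 4.43(5.9) + 0.0383(9100) + 1.9(47) = 19 − 26.137 + 348.53 + 89.3 = 430.693.
∂x/∂M = +0.0383, so E_I = 0.0383·(9100/430.693) ≈ 0.81.
E_I ∈ (0,1): normal good (necessity).

0.81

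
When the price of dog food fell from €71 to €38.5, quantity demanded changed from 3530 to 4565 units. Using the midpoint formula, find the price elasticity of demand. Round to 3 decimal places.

%ΔQ = (4565 − 3530)/[(3530 + 4565)/2] = 1035/4047.5 ≈ 0.2557.
%ΔP = (38.5 − 71)/[(71 + 38.5)/2] = -32.5/54.75 ≈ -0.5936.
Arc elasticity E = %ΔQ/%ΔP ≈ 0.2557/-0.5936 ≈ -0.431.
|E| < 1: demand is inelastic over this range.

-0.431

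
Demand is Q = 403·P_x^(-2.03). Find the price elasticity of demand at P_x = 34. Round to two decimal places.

For a Cobb–Douglas (constant-elasticity) form Q = A·P_x^α·…, the elasticity with respect to P_x equals the exponent α at every point.
Here the exponent on P_x is -2.03, so the price elasticity of demand is -2.03.

-2.03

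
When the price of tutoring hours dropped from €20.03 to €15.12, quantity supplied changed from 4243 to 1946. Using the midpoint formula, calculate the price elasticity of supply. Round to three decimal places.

2.657

%ΔQ = (1946 − 4243)/[(4243 + 1946)/2] = -2297/3094.5 ≈ -0.7423.
%ΔP = (15.12 − 20.03)/[(20.03 + 15.12)/2] = -4.91/17.575 ≈ -0.2794.
Arc elasticity E = %ΔQ/%ΔP ≈ -0.7423/-0.2794 ≈ 2.657.
|E| > 1: supply is elastic over this range.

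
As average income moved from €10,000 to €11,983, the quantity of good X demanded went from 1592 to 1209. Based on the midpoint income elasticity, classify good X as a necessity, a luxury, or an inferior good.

%ΔQ = (1209 − 1592)/[(1592+1209)/2] = -383/1400.5 ≈ -0.2735.
%ΔM = (11,983 − 10,000)/[(10,000+11,983)/2] = 1983/10991.5 ≈ 0.1804.
E_I = %ΔQ/%ΔM ≈ -1.516.
E_I < 0: inferior good.

inferior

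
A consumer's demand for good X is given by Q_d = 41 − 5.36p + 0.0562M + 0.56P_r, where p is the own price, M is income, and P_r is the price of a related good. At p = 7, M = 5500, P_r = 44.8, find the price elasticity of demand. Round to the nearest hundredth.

-0.11

At the given point, Q_d = 41 − 5.36(7) + 0.0562(5500) + 0.56(44.8) = 41 − 37.52 + 309.1 + 25.088 = 337.668.
∂Q_d/∂p = −5.36, so E_p = (−5.36)·(7/337.668) ≈ -0.11.
|E_p| < 1: demand is inelastic.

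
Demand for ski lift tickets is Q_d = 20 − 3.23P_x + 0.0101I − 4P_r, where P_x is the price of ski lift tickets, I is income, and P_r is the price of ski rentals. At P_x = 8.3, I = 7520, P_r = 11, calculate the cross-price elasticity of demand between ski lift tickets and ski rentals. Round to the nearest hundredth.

Q_d = 20 − 3.23(8.3) + 0.0101(7520) − 4(11) = 20 − 26.809 + 75.952 − 44 = 25.143.
∂Q_d/∂P_r = −4, so E_xy = -4·(11/25.143) ≈ -1.75.
E_xy < 0: the goods are complements.

-1.75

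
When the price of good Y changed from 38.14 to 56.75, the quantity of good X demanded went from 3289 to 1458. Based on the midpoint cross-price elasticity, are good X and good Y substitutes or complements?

complements

%ΔQ_x = (1458 − 3289)/[(3289+1458)/2] = -1831/2373.5 ≈ -0.7714.
%ΔP_y = (56.75 − 38.14)/[(38.14+56.75)/2] ≈ 0.3922.
E_xy = -0.7714/0.3922 ≈ -1.967.
E_xy < 0, so the goods are complements.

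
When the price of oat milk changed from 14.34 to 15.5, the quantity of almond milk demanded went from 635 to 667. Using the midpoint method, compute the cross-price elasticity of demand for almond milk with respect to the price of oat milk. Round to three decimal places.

%ΔQ_x = (667 − 635)/[(635+667)/2] = 32/651 ≈ 0.0492.
%ΔP_y = (15.5 − 14.34)/[(14.34+15.5)/2] ≈ 0.0777.
E_xy = 0.0492/0.0777 ≈ 0.632.
E_xy > 0, so almond milk and oat milk are substitutes.

0.632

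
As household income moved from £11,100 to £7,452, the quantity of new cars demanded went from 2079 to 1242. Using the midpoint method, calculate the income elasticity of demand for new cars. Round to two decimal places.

1.28

%ΔQ = (1242 − 2079)/[(2079+1242)/2] = -837/1660.5 ≈ -0.5041.
%ΔY = (7,452 − 11,100)/[(11,100+7,452)/2] = -3648/9276 ≈ -0.3933.
E_I = %ΔQ/%ΔY ≈ 1.28.
E_I > 1: normal good (luxury).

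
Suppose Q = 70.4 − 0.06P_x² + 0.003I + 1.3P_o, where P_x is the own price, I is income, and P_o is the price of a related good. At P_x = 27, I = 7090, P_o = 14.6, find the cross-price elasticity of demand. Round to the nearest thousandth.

0.284

Evaluating quantity at (P_x, I, P_o) gives Q = 70.4 − 0.06(27)² + 0.003(7090) + 1.3(14.6) = 70.4 − 43.74 + 21.27 + 18.98 = 66.91.
∂Q/∂P_o = +1.3, so E_xy = 1.3·(14.6/66.91) ≈ 0.284.
E_xy > 0: the goods are substitutes.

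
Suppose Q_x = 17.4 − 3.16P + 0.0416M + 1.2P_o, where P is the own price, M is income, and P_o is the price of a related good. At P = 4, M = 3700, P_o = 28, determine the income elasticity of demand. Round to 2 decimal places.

First evaluate Q_x: 17.4 − 3.16(4) + 0.0416(3700) + 1.2(28) = 17.4 − 12.64 + 153.92 + 33.6 = 192.28.
∂Q_x/∂M = +0.0416, so E_I = 0.0416·(3700/192.28) ≈ 0.80.
E_I ∈ (0,1): normal good (necessity).

0.80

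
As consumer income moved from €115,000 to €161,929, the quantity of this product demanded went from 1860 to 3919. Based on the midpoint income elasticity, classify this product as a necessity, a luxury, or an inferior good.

%ΔQ = (3919 − 1860)/[(1860+3919)/2] = 2059/2889.5 ≈ 0.7126.
%ΔI = (161,929 − 115,000)/[(115,000+161,929)/2] = 46929/138464.5 ≈ 0.3389.
E_I = %ΔQ/%ΔI ≈ 2.102.
E_I > 1: normal good (luxury).

luxury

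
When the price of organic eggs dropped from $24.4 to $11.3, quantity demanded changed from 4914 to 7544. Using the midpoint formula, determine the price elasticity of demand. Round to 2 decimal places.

-0.58

%ΔQ = (7544 − 4914)/[(4914 + 7544)/2] = 2630/6229 ≈ 0.4222.
%Δp = (11.3 − 24.4)/[(24.4 + 11.3)/2] = -13.1/17.85 ≈ -0.7339.
Arc elasticity E = %ΔQ/%Δp ≈ 0.4222/-0.7339 ≈ -0.58.
|E| < 1: demand is inelastic over this range.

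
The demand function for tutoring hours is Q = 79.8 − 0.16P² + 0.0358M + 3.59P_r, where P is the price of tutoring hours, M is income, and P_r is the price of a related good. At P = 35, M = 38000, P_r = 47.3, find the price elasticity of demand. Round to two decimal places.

Substituting, Q = 79.8 − 0.16(35)² + 0.0358(38000) + 3.59(47.3) = 79.8 − 196 + 1360.4 + 169.807 = 1414.007.
∂Q/∂P = −2·0.16·P = -11.2, so E_p = -11.2·(35/1414.007) ≈ -0.28.
|E_p| < 1: demand is inelastic.

-0.28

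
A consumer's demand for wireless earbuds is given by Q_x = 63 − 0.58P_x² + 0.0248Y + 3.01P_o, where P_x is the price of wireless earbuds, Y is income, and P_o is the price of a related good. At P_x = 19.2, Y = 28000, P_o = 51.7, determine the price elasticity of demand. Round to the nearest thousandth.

Q_x = 63 − 0.58(19.2)² + 0.0248(28000) + 3.01(51.7) = 63 − 213.8112 + 694.4 + 155.617 = 699.2058.
∂Q_x/∂P_x = −2·0.58·P_x = -22.272, so E_p = -22.272·(19.2/699.2058) ≈ -0.612.
|E_p| < 1: demand is inelastic.

-0.612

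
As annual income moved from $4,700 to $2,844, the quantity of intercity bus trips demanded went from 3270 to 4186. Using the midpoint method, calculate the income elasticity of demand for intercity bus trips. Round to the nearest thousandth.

-0.499

%ΔQ = (4186 − 3270)/[(3270+4186)/2] = 916/3728 ≈ 0.2457.
%ΔM = (2,844 − 4,700)/[(4,700+2,844)/2] = -1856/3772 ≈ -0.4920.
E_I = %ΔQ/%ΔM ≈ -0.499.
E_I < 0: inferior good.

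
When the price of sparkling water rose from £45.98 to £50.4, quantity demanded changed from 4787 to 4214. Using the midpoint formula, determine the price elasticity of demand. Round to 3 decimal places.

-1.388

%ΔQ = (4214 − 4787)/[(4787 + 4214)/2] = -573/4500.5 ≈ -0.1273.
%Δp = (50.4 − 45.98)/[(45.98 + 50.4)/2] = 4.42/48.19 ≈ 0.0917.
Arc elasticity E = %ΔQ/%Δp ≈ -0.1273/0.0917 ≈ -1.388.
|E| > 1: demand is elastic over this range.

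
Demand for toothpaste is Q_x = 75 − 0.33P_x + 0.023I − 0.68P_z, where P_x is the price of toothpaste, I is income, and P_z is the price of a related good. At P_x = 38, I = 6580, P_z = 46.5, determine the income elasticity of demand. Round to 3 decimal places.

0.831

Evaluating quantity at (P_x, I, P_z) gives Q_x = 75 − 0.33(38) + 0.023(6580) − 0.68(46.5) = 75 − 12.54 + 151.34 − 31.62 = 182.18.
∂Q_x/∂I = +0.023, so E_I = 0.023·(6580/182.18) ≈ 0.831.
E_I ∈ (0,1): normal good (necessity).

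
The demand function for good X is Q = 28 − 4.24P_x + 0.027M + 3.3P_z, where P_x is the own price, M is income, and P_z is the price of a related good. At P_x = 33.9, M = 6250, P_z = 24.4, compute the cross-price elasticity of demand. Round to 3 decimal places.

0.603

Q = 28 − 4.24(33.9) + 0.027(6250) + 3.3(24.4) = 28 − 143.736 + 168.75 + 80.52 = 133.534.
∂Q/∂P_z = +3.3, so E_xy = 3.3·(24.4/133.534) ≈ 0.603.
E_xy > 0: the goods are substitutes.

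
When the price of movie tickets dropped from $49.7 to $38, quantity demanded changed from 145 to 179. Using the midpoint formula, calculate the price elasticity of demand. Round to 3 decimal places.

-0.787

%ΔQ = (179 − 145)/[(145 + 179)/2] = 34/162 ≈ 0.2099.
%ΔP = (38 − 49.7)/[(49.7 + 38)/2] = -11.7/43.85 ≈ -0.2668.
Arc elasticity E = %ΔQ/%ΔP ≈ 0.2099/-0.2668 ≈ -0.787.
|E| < 1: demand is inelastic over this range.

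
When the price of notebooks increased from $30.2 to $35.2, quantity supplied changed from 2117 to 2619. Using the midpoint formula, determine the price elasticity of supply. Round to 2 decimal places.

1.39

%Δq = (2619 − 2117)/[(2117 + 2619)/2] = 502/2368 ≈ 0.2120.
%Δp = (35.2 − 30.2)/[(30.2 + 35.2)/2] = 5/32.7 ≈ 0.1529.
Arc elasticity E = %Δq/%Δp ≈ 0.2120/0.1529 ≈ 1.39.
|E| > 1: supply is elastic over this range.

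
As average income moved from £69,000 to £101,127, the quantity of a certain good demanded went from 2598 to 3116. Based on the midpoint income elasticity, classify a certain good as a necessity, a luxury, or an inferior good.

%ΔQ = (3116 − 2598)/[(2598+3116)/2] = 518/2857 ≈ 0.1813.
%ΔM = (101,127 − 69,000)/[(69,000+101,127)/2] = 32127/85063.5 ≈ 0.3777.
E_I = %ΔQ/%ΔM ≈ 0.480.
E_I ∈ (0,1): normal good (necessity).

necessity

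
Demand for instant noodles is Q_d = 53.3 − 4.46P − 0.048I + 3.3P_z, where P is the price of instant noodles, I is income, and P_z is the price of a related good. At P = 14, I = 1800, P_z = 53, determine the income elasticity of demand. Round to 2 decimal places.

Evaluating quantity at (P, I, P_z) gives Q_d = 53.3 − 4.46(14) − 0.048(1800) + 3.3(53) = 53.3 − 62.44 − 86.4 + 174.9 = 79.36.
∂Q_d/∂I = −0.048, so E_I = -0.048·(1800/79.36) ≈ -1.09.
E_I < 0: inferior good.

-1.09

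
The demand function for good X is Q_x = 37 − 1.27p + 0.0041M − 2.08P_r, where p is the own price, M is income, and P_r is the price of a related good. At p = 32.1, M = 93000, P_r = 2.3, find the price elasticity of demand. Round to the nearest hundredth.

First evaluate Q_x: 37 − 1.27(32.1) + 0.0041(93000) − 2.08(2.3) = 37 − 40.767 + 381.3 − 4.784 = 372.749.
∂Q_x/∂p = −1.27, so E_p = (−1.27)·(32.1/372.749) ≈ -0.11.
|E_p| < 1: demand is inelastic.

-0.11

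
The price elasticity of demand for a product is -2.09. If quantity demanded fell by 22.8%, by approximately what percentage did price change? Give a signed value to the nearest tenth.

10.9

%ΔQ ≈ E × %ΔP ⇒ %ΔP = %ΔQ / E = (-22.8%)/(-2.09) ≈ 10.9%.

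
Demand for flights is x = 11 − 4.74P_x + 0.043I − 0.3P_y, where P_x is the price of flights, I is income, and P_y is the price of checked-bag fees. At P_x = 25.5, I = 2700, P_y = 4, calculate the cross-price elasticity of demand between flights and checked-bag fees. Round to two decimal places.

At the given point, x = 11 − 4.74(25.5) + 0.043(2700) − 0.3(4) = 11 − 120.87 + 116.1 − 1.2 = 5.03.
∂x/∂P_y = −0.3, so E_xy = -0.3·(4/5.03) ≈ -0.24.
E_xy < 0: the goods are complements.

-0.24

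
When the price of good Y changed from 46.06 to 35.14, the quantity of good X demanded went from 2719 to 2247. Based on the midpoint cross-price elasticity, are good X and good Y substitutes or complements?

%ΔQ_x = (2247 − 2719)/[(2719+2247)/2] = -472/2483 ≈ -0.1901.
%ΔP_y = (35.14 − 46.06)/[(46.06+35.14)/2] ≈ -0.2690.
E_xy = -0.1901/-0.2690 ≈ 0.707.
E_xy > 0, so the goods are substitutes.

substitutes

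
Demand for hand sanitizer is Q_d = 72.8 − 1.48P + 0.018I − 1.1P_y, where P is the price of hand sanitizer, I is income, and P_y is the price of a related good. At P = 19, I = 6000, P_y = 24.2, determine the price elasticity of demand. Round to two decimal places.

At the given point, Q_d = 72.8 − 1.48(19) + 0.018(6000) − 1.1(24.2) = 72.8 − 28.12 + 108 − 26.62 = 126.06.
∂Q_d/∂P = −1.48, so E_p = (−1.48)·(19/126.06) ≈ -0.22.
|E_p| < 1: demand is inelastic.

-0.22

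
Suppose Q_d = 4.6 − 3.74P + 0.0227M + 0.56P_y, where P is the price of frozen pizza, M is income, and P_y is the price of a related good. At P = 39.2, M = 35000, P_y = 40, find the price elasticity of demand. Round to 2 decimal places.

-0.22

Q_d = 4.6 − 3.74(39.2) + 0.0227(35000) + 0.56(40) = 4.6 − 146.608 + 794.5 + 22.4 = 674.892.
∂Q_d/∂P = −3.74, so E_p = (−3.74)·(39.2/674.892) ≈ -0.22.
|E_p| < 1: demand is inelastic.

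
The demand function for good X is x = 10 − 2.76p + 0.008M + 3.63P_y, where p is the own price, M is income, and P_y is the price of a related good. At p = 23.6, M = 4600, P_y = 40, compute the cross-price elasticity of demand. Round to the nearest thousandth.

Substituting, x = 10 − 2.76(23.6) + 0.008(4600) + 3.63(40) = 10 − 65.136 + 36.8 + 145.2 = 126.864.
∂x/∂P_y = +3.63, so E_xy = 3.63·(40/126.864) ≈ 1.145.
E_xy > 0: the goods are substitutes.

1.145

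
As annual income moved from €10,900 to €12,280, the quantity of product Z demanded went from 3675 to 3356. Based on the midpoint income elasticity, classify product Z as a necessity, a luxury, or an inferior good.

%ΔQ = (3356 − 3675)/[(3675+3356)/2] = -319/3515.5 ≈ -0.0907.
%ΔM = (12,280 − 10,900)/[(10,900+12,280)/2] = 1380/11590 ≈ 0.1191.
E_I = %ΔQ/%ΔM ≈ -0.762.
E_I < 0: inferior good.

inferior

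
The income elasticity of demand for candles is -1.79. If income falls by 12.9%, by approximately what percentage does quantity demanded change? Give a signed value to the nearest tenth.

23.1

%ΔQ ≈ E × %ΔI = (-1.79) × (-12.9%) ≈ 23.1%.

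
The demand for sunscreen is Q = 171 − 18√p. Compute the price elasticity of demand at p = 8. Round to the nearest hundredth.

-0.21

At p = 8, Q = 120.0883.
dQ/dp = −18/(2√p) = −18/(2·2.8284).
Point elasticity E = (dQ/dp)·(p/Q) = -3.182 × 8/120.0883 ≈ -0.21.
|E| < 1, so demand is inelastic at this price.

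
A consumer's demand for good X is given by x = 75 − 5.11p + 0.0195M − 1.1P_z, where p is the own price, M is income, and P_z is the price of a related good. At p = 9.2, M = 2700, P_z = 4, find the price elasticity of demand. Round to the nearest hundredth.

-0.62

Substituting, x = 75 − 5.11(9.2) + 0.0195(2700) − 1.1(4) = 75 − 47.012 + 52.65 − 4.4 = 76.238.
∂x/∂p = −5.11, so E_p = (−5.11)·(9.2/76.238) ≈ -0.62.
|E_p| < 1: demand is inelastic.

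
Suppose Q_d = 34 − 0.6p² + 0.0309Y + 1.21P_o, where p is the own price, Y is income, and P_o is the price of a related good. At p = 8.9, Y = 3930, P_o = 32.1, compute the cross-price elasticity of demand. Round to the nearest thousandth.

Evaluating quantity at (p, Y, P_o) gives Q_d = 34 − 0.6(8.9)² + 0.0309(3930) + 1.21(32.1) = 34 − 47.526 + 121.437 + 38.841 = 146.752.
∂Q_d/∂P_o = +1.21, so E_xy = 1.21·(32.1/146.752) ≈ 0.265.
E_xy > 0: the goods are substitutes.

0.265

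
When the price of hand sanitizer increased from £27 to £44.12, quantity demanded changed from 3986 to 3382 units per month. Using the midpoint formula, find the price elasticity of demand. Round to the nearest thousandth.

-0.341

%Δq = (3382 − 3986)/[(3986 + 3382)/2] = -604/3684 ≈ -0.1640.
%Δp = (44.12 − 27)/[(27 + 44.12)/2] = 17.12/35.56 ≈ 0.4814.
Arc elasticity E = %Δq/%Δp ≈ -0.1640/0.4814 ≈ -0.341.
|E| < 1: demand is inelastic over this range.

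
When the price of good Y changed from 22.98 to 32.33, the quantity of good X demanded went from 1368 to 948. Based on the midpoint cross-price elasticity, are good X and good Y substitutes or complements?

%ΔQ_x = (948 − 1368)/[(1368+948)/2] = -420/1158 ≈ -0.3627.
%ΔP_y = (32.33 − 22.98)/[(22.98+32.33)/2] ≈ 0.3381.
E_xy = -0.3627/0.3381 ≈ -1.073.
E_xy < 0, so the goods are complements.

complements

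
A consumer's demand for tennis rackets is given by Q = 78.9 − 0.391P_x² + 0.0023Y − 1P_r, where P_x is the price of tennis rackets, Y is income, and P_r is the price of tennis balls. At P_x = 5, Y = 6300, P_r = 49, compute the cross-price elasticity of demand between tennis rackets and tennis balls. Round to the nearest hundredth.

Substituting, Q = 78.9 − 0.391(5)² + 0.0023(6300) − 1(49) = 78.9 − 9.775 + 14.49 − 49 = 34.615.
∂Q/∂P_r = −1, so E_xy = -1·(49/34.615) ≈ -1.42.
E_xy < 0: the goods are complements.

-1.42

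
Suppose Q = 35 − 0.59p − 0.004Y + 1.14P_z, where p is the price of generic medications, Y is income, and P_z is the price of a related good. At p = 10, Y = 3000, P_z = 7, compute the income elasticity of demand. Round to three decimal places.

First evaluate Q: 35 − 0.59(10) − 0.004(3000) + 1.14(7) = 35 − 5.9 − 12 + 7.98 = 25.08.
∂Q/∂Y = −0.004, so E_I = -0.004·(3000/25.08) ≈ -0.478.
E_I < 0: inferior good.

-0.478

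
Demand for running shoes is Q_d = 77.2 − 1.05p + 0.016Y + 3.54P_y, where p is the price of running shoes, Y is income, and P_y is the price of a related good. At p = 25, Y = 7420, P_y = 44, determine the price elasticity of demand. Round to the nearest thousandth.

-0.081

At the given point, Q_d = 77.2 − 1.05(25) + 0.016(7420) + 3.54(44) = 77.2 − 26.25 + 118.72 + 155.76 = 325.43.
∂Q_d/∂p = −1.05, so E_p = (−1.05)·(25/325.43) ≈ -0.081.
|E_p| < 1: demand is inelastic.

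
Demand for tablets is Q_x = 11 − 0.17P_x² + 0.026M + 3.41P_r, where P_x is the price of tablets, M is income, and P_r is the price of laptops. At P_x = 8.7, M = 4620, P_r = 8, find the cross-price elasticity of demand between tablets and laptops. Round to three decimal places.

First evaluate Q_x: 11 − 0.17(8.7)² + 0.026(4620) + 3.41(8) = 11 − 12.8673 + 120.12 + 27.28 = 145.5327.
∂Q_x/∂P_r = +3.41, so E_xy = 3.41·(8/145.5327) ≈ 0.187.
E_xy > 0: the goods are substitutes.

0.187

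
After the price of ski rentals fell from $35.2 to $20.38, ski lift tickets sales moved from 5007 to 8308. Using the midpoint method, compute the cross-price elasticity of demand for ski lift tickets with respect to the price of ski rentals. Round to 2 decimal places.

-0.93

%ΔQ_x = (8308 − 5007)/[(5007+8308)/2] = 3301/6657.5 ≈ 0.4958.
%ΔP_y = (20.38 − 35.2)/[(35.2+20.38)/2] ≈ -0.5333.
E_xy = 0.4958/-0.5333 ≈ -0.93.
E_xy < 0, so ski lift tickets and ski rentals are complements.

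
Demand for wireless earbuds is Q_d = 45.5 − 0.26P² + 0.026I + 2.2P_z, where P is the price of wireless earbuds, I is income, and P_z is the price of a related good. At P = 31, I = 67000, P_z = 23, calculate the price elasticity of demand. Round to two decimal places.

Evaluating quantity at (P, I, P_z) gives Q_d = 45.5 − 0.26(31)² + 0.026(67000) + 2.2(23) = 45.5 − 249.86 + 1742 + 50.6 = 1588.24.
∂Q_d/∂P = −2·0.26·P = -16.12, so E_p = -16.12·(31/1588.24) ≈ -0.31.
|E_p| < 1: demand is inelastic.

-0.31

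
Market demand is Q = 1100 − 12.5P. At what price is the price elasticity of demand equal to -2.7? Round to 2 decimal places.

64.22

Set −bP/(a − bP) = −2.7 ⇒ bP = 2.7(a − bP) ⇒ bP(1+2.7) = 2.7·a.
P = 2.7·1100/(12.5·3.7) ≈ 64.22.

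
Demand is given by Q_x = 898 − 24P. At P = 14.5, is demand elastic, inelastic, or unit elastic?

At P = 14.5, Q_x = 550.
dQ_x/dP = −24.
Point elasticity E = (dQ_x/dP)·(P/Q_x) = -24 × 14.5/550 ≈ -0.633.
|E| ≈ 0.633 < 1, so demand is inelastic.

inelastic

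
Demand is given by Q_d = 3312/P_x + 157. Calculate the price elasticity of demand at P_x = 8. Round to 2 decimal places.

At P_x = 8, Q_d = 571.
dQ_d/dP_x = −3312/P_x² = −51.75.
Point elasticity E = (dQ_d/dP_x)·(P_x/Q_d) = -51.75 × 8/571 ≈ -0.73.
|E| < 1, so demand is inelastic at this price.

-0.73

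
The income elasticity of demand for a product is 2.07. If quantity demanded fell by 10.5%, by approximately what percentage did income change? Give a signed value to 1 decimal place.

-5.1

%ΔQ ≈ E × %ΔI ⇒ %ΔI = %ΔQ / E = (-10.5%)/(2.07) ≈ -5.1%.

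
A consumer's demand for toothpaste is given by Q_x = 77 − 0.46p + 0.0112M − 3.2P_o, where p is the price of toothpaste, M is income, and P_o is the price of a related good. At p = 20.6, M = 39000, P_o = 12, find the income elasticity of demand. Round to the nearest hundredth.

0.94

Q_x = 77 − 0.46(20.6) + 0.0112(39000) − 3.2(12) = 77 − 9.476 + 436.8 − 38.4 = 465.924.
∂Q_x/∂M = +0.0112, so E_I = 0.0112·(39000/465.924) ≈ 0.94.
E_I ∈ (0,1): normal good (necessity).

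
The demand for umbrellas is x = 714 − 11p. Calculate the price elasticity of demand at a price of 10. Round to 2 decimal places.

At p = 10, x = 604.
dx/dp = −11.
Point elasticity E = (dx/dp)·(p/x) = -11 × 10/604 ≈ -0.18.
|E| < 1, so demand is inelastic at this price.

-0.18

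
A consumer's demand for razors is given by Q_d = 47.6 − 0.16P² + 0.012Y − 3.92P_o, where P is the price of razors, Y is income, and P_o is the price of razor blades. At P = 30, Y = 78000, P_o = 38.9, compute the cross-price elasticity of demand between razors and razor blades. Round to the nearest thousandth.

-0.222

At the given point, Q_d = 47.6 − 0.16(30)² + 0.012(78000) − 3.92(38.9) = 47.6 − 144 + 936 − 152.488 = 687.112.
∂Q_d/∂P_o = −3.92, so E_xy = -3.92·(38.9/687.112) ≈ -0.222.
E_xy < 0: the goods are complements.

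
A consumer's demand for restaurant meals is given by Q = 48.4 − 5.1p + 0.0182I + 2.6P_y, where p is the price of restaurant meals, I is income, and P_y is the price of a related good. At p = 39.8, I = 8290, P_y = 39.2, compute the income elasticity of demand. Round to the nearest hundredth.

1.54

At the given point, Q = 48.4 − 5.1(39.8) + 0.0182(8290) + 2.6(39.2) = 48.4 − 202.98 + 150.878 + 101.92 = 98.218.
∂Q/∂I = +0.0182, so E_I = 0.0182·(8290/98.218) ≈ 1.54.
E_I > 1: normal good (luxury).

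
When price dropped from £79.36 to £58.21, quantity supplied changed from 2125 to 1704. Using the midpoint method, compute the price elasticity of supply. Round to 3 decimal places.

%ΔQ = (1704 − 2125)/[(2125 + 1704)/2] = -421/1914.5 ≈ -0.2199.
%Δp = (58.21 − 79.36)/[(79.36 + 58.21)/2] = -21.15/68.785 ≈ -0.3075.
Arc elasticity E = %ΔQ/%Δp ≈ -0.2199/-0.3075 ≈ 0.715.
|E| < 1: supply is inelastic over this range.

0.715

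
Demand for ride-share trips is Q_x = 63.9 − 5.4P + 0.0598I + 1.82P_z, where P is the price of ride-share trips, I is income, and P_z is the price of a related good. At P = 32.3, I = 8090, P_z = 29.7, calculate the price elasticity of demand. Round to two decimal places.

-0.41

At the given point, Q_x = 63.9 − 5.4(32.3) + 0.0598(8090) + 1.82(29.7) = 63.9 − 174.42 + 483.782 + 54.054 = 427.316.
∂Q_x/∂P = −5.4, so E_p = (−5.4)·(32.3/427.316) ≈ -0.41.
|E_p| < 1: demand is inelastic.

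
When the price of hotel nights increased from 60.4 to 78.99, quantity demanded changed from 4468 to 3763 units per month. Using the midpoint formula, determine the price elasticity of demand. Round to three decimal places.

%ΔQ = (3763 − 4468)/[(4468 + 3763)/2] = -705/4115.5 ≈ -0.1713.
%Δp = (78.99 − 60.4)/[(60.4 + 78.99)/2] = 18.59/69.695 ≈ 0.2667.
Arc elasticity E = %ΔQ/%Δp ≈ -0.1713/0.2667 ≈ -0.642.
|E| < 1: demand is inelastic over this range.

-0.642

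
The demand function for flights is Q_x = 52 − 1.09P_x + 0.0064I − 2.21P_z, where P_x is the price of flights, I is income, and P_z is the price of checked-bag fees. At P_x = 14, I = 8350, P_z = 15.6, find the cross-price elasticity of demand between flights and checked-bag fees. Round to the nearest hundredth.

Q_x = 52 − 1.09(14) + 0.0064(8350) − 2.21(15.6) = 52 − 15.26 + 53.44 − 34.476 = 55.704.
∂Q_x/∂P_z = −2.21, so E_xy = -2.21·(15.6/55.704) ≈ -0.62.
E_xy < 0: the goods are complements.

-0.62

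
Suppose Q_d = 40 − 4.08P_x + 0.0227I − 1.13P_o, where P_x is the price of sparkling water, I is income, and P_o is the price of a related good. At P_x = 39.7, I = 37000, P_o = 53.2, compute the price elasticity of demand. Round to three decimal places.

-0.246

At the given point, Q_d = 40 − 4.08(39.7) + 0.0227(37000) − 1.13(53.2) = 40 − 161.976 + 839.9 − 60.116 = 657.808.
∂Q_d/∂P_x = −4.08, so E_p = (−4.08)·(39.7/657.808) ≈ -0.246.
|E_p| < 1: demand is inelastic.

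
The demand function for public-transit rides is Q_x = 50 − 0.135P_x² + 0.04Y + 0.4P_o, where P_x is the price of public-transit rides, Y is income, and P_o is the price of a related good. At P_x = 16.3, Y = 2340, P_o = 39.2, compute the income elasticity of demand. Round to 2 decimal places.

0.76

Evaluating quantity at (P_x, Y, P_o) gives Q_x = 50 − 0.135(16.3)² + 0.04(2340) + 0.4(39.2) = 50 − 35.8682 + 93.6 + 15.68 = 123.4119.
∂Q_x/∂Y = +0.04, so E_I = 0.04·(2340/123.4119) ≈ 0.76.
E_I ∈ (0,1): normal good (necessity).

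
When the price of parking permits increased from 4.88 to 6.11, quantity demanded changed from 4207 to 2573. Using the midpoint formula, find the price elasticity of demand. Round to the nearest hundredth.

%Δq = (2573 − 4207)/[(4207 + 2573)/2] = -1634/3390 ≈ -0.4820.
%ΔP = (6.11 − 4.88)/[(4.88 + 6.11)/2] = 1.23/5.495 ≈ 0.2238.
Arc elasticity E = %Δq/%ΔP ≈ -0.4820/0.2238 ≈ -2.15.
|E| > 1: demand is elastic over this range.

-2.15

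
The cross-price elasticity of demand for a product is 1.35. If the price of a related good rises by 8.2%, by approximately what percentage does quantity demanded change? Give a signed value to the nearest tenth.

11.1

%ΔQ ≈ E × %ΔP_y = (1.35) × (8.2%) ≈ 11.1%.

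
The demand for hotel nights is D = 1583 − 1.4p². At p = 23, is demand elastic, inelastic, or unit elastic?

At p = 23, D = 842.4.
dD/dp = −2·1.4·p = −64.4.
Point elasticity E = (dD/dp)·(p/D) = -64.4 × 23/842.4 ≈ -1.758.
|E| ≈ 1.758 > 1, so demand is elastic.

elastic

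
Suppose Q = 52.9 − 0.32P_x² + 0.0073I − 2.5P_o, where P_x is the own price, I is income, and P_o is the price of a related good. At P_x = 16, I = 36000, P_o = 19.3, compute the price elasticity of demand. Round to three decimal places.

-0.883

Q = 52.9 − 0.32(16)² + 0.0073(36000) − 2.5(19.3) = 52.9 − 81.92 + 262.8 − 48.25 = 185.53.
∂Q/∂P_x = −2·0.32·P_x = -10.24, so E_p = -10.24·(16/185.53) ≈ -0.883.
|E_p| < 1: demand is inelastic.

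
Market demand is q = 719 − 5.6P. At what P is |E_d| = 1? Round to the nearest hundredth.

For linear demand q = a − bP, E = −bP/(a − bP). |E| = 1 ⇒ bP = a − bP ⇒ P = a/(2b).
P = 719/(2·5.6) ≈ 64.20.

64.20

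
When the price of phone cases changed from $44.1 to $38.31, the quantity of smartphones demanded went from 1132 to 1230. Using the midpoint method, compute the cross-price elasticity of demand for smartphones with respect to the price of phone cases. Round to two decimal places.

%ΔQ_x = (1230 − 1132)/[(1132+1230)/2] = 98/1181 ≈ 0.0830.
%ΔP_y = (38.31 − 44.1)/[(44.1+38.31)/2] ≈ -0.1405.
E_xy = 0.0830/-0.1405 ≈ -0.59.
E_xy < 0, so smartphones and phone cases are complements.

-0.59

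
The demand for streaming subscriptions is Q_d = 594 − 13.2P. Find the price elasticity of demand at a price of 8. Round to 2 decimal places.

-0.22

At P = 8, Q_d = 488.4.
dQ_d/dP = −13.2.
Point elasticity E = (dQ_d/dP)·(P/Q_d) = -13.2 × 8/488.4 ≈ -0.22.
|E| < 1, so demand is inelastic at this price.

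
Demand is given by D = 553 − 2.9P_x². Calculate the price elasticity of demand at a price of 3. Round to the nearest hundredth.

At P_x = 3, D = 526.9.
dD/dP_x = −2·2.9·P_x = −17.4.
Point elasticity E = (dD/dP_x)·(P_x/D) = -17.4 × 3/526.9 ≈ -0.10.
|E| < 1, so demand is inelastic at this price.

-0.10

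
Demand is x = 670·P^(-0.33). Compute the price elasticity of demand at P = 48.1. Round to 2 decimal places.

For a Cobb–Douglas (constant-elasticity) form x = A·P^α·…, the elasticity with respect to P equals the exponent α at every point.
Here the exponent on P is -0.33, so the price elasticity of demand is -0.33.

-0.33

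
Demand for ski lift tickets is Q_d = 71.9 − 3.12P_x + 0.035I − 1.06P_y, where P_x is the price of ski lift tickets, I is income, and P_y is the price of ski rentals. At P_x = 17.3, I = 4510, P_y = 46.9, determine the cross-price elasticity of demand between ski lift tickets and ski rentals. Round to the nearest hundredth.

Substituting, Q_d = 71.9 − 3.12(17.3) + 0.035(4510) − 1.06(46.9) = 71.9 − 53.976 + 157.85 − 49.714 = 126.06.
∂Q_d/∂P_y = −1.06, so E_xy = -1.06·(46.9/126.06) ≈ -0.39.
E_xy < 0: the goods are complements.

-0.39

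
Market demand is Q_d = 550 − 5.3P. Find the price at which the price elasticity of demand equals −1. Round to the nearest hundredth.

For linear demand Q_d = a − bP, E = −bP/(a − bP). |E| = 1 ⇒ bP = a − bP ⇒ P = a/(2b).
P = 550/(2·5.3) ≈ 51.89.

51.89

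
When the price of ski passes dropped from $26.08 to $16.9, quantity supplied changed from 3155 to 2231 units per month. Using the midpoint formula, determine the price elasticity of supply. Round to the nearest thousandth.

0.803

%ΔQ = (2231 − 3155)/[(3155 + 2231)/2] = -924/2693 ≈ -0.3431.
%ΔP = (16.9 − 26.08)/[(26.08 + 16.9)/2] = -9.18/21.49 ≈ -0.4272.
Arc elasticity E = %ΔQ/%ΔP ≈ -0.3431/-0.4272 ≈ 0.803.
|E| < 1: supply is inelastic over this range.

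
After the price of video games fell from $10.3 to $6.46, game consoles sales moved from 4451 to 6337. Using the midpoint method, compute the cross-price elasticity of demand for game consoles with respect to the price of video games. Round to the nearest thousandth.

%ΔQ_x = (6337 − 4451)/[(4451+6337)/2] = 1886/5394 ≈ 0.3496.
%ΔP_y = (6.46 − 10.3)/[(10.3+6.46)/2] ≈ -0.4582.
E_xy = 0.3496/-0.4582 ≈ -0.763.
E_xy < 0, so game consoles and video games are complements.

-0.763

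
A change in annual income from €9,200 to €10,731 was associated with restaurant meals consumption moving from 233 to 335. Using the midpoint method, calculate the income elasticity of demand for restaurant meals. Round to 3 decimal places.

2.338

%ΔQ = (335 − 233)/[(233+335)/2] = 102/284 ≈ 0.3592.
%ΔI = (10,731 − 9,200)/[(9,200+10,731)/2] = 1531/9965.5 ≈ 0.1536.
E_I = %ΔQ/%ΔI ≈ 2.338.
E_I > 1: normal good (luxury).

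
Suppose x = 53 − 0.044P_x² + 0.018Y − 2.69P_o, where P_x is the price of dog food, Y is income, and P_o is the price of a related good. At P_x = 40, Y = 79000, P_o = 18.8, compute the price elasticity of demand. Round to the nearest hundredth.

Substituting, x = 53 − 0.044(40)² + 0.018(79000) − 2.69(18.8) = 53 − 70.4 + 1422 − 50.572 = 1354.028.
∂x/∂P_x = −2·0.044·P_x = -3.52, so E_p = -3.52·(40/1354.028) ≈ -0.10.
|E_p| < 1: demand is inelastic.

-0.10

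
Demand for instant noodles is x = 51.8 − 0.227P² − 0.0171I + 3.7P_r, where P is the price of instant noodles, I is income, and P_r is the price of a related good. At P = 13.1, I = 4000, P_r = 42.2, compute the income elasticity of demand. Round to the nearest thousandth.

x = 51.8 − 0.227(13.1)² − 0.0171(4000) + 3.7(42.2) = 51.8 − 38.9555 − 68.4 + 156.14 = 100.5845.
∂x/∂I = −0.0171, so E_I = -0.0171·(4000/100.5845) ≈ -0.680.
E_I < 0: inferior good.

-0.680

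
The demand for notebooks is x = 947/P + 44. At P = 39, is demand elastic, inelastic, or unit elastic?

inelastic

At P = 39, x = 68.2821.
dx/dP = −947/P² = −0.6226.
Point elasticity E = (dx/dP)·(P/x) = -0.6226 × 39/68.2821 ≈ -0.356.
|E| ≈ 0.356 < 1, so demand is inelastic.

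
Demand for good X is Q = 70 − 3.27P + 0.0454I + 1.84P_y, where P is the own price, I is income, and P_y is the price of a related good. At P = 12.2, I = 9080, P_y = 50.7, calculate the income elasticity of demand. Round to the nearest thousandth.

0.770

Q = 70 − 3.27(12.2) + 0.0454(9080) + 1.84(50.7) = 70 − 39.894 + 412.232 + 93.288 = 535.626.
∂Q/∂I = +0.0454, so E_I = 0.0454·(9080/535.626) ≈ 0.770.
E_I ∈ (0,1): normal good (necessity).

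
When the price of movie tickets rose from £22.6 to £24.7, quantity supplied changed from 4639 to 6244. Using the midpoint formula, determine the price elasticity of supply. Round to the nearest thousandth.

%Δq = (6244 − 4639)/[(4639 + 6244)/2] = 1605/5441.5 ≈ 0.2950.
%ΔP = (24.7 − 22.6)/[(22.6 + 24.7)/2] = 2.1/23.65 ≈ 0.0888.
Arc elasticity E = %Δq/%ΔP ≈ 0.2950/0.0888 ≈ 3.322.
|E| > 1: supply is elastic over this range.

3.322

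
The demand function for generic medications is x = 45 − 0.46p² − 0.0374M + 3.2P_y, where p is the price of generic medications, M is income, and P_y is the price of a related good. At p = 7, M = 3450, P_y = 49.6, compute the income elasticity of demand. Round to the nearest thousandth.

Evaluating quantity at (p, M, P_y) gives x = 45 − 0.46(7)² − 0.0374(3450) + 3.2(49.6) = 45 − 22.54 − 129.03 + 158.72 = 52.15.
∂x/∂M = −0.0374, so E_I = -0.0374·(3450/52.15) ≈ -2.474.
E_I < 0: inferior good.

-2.474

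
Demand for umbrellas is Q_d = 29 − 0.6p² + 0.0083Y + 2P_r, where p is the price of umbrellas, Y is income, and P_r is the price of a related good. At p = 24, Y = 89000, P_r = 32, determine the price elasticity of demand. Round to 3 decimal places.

-1.422

Substituting, Q_d = 29 − 0.6(24)² + 0.0083(89000) + 2(32) = 29 − 345.6 + 738.7 + 64 = 486.1.
∂Q_d/∂p = −2·0.6·p = -28.8, so E_p = -28.8·(24/486.1) ≈ -1.422.
|E_p| > 1: demand is elastic.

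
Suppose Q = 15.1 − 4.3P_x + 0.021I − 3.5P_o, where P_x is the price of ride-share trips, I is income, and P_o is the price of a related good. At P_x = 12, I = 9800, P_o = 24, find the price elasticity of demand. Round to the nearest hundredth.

-0.60

First evaluate Q: 15.1 − 4.3(12) + 0.021(9800) − 3.5(24) = 15.1 − 51.6 + 205.8 − 84 = 85.3.
∂Q/∂P_x = −4.3, so E_p = (−4.3)·(12/85.3) ≈ -0.60.
|E_p| < 1: demand is inelastic.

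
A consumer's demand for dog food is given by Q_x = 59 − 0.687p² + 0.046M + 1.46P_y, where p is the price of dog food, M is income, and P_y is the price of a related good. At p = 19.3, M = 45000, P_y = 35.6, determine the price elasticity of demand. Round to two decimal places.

Substituting, Q_x = 59 − 0.687(19.3)² + 0.046(45000) + 1.46(35.6) = 59 − 255.9006 + 2070 + 51.976 = 1925.0754.
∂Q_x/∂p = −2·0.687·p = -26.5182, so E_p = -26.5182·(19.3/1925.0754) ≈ -0.27.
|E_p| < 1: demand is inelastic.

-0.27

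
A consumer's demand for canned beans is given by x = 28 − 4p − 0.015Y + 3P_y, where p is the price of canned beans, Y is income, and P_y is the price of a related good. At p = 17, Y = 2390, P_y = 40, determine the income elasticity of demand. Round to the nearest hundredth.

At the given point, x = 28 − 4(17) − 0.015(2390) + 3(40) = 28 − 68 − 35.85 + 120 = 44.15.
∂x/∂Y = −0.015, so E_I = -0.015·(2390/44.15) ≈ -0.81.
E_I < 0: inferior good.

-0.81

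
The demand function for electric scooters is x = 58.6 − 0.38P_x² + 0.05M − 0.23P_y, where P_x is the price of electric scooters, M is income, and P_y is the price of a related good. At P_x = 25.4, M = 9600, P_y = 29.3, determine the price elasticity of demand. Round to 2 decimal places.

Evaluating quantity at (P_x, M, P_y) gives x = 58.6 − 0.38(25.4)² + 0.05(9600) − 0.23(29.3) = 58.6 − 245.1608 + 480 − 6.739 = 286.7002.
∂x/∂P_x = −2·0.38·P_x = -19.304, so E_p = -19.304·(25.4/286.7002) ≈ -1.71.
|E_p| > 1: demand is elastic.

-1.71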